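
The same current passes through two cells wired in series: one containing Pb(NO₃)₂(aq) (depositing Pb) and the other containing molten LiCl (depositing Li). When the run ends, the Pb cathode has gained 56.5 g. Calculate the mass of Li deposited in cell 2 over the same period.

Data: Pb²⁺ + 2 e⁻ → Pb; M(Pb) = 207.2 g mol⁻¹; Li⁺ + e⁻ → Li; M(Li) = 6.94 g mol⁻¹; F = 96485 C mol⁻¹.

n(Pb) = 56.5 / 207.2 = 0.2727 mol.
Since Pb²⁺ + 2 e⁻ → Pb, n(e⁻) passed = 2 × 0.2727 = 0.5454 mol.
Cells in series carry the same charge, so the same 0.5454 mol of electrons passes through cell 2.
Li⁺ + e⁻ → Li, so n(Li) = 0.5454 / 1 = 0.5454 mol.
m(Li) = 0.5454 × 6.94 = 3.78 g.

3.78 g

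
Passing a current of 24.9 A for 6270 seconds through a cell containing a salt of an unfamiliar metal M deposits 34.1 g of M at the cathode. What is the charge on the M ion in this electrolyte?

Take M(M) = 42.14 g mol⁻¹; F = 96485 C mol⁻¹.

Q = I·t = 24.90 A × 6270.0 s = 156100 C, so n(e⁻) = 156100/96485 = 1.618 mol.
n(M) deposited = 34.1 / 42.14 = 0.8092 mol.
Electrons per atom = n(e⁻)/n(M) = 1.618 / 0.8092 = 2.00 ≈ 2, so the ion is M²⁺.

+2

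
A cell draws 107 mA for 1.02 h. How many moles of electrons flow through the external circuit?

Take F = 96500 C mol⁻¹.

Q = I·t = 0.1070 A × 3672.0 s = 392.9 C.
n(e⁻) = Q/F = 392.9 / 96500 = 0.00407 mol.

0.00407 mol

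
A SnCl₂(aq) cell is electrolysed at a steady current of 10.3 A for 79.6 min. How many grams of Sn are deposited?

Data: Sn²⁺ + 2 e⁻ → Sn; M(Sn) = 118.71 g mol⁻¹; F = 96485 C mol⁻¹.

30.3 g

Q = I·t = 10.30 A × 4776.0 s = 49190 C.
n(e⁻) = Q/F = 49190 / 96485 = 0.5098 mol.
Sn²⁺ + 2 e⁻ → Sn, so n(Sn) = n(e⁻)/2 = 0.2549 mol.
m = n·M = 0.2549 × 118.71 = 30.3 g.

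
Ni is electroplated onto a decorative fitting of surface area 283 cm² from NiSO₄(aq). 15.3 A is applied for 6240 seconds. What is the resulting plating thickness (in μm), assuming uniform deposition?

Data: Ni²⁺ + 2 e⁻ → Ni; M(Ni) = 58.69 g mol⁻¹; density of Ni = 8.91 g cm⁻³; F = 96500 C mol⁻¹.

Q = I·t = 15.30 × 6240.0 = 95470 C; n(e⁻) = 0.9893 mol.
n(Ni) = n(e⁻)/2 = 0.4947 mol, so m = 0.4947 × 58.69 = 29.03 g.
Volume = m/ρ = 29.03 / 8.91 = 3.258 cm³.
Thickness = V/A = 3.258 / 283 = 0.0115 cm = 115 μm.

115 μm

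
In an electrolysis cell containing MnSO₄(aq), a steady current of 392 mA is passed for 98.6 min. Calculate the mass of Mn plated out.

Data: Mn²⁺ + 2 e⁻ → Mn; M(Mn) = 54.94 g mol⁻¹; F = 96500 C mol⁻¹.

0.660 g

Q = I·t = 0.3920 A × 5916.0 s = 2319 C.
n(e⁻) = Q/F = 2319 / 96500 = 0.02403 mol.
Mn²⁺ + 2 e⁻ → Mn, so n(Mn) = n(e⁻)/2 = 0.01202 mol.
m = n·M = 0.01202 × 54.94 = 0.660 g.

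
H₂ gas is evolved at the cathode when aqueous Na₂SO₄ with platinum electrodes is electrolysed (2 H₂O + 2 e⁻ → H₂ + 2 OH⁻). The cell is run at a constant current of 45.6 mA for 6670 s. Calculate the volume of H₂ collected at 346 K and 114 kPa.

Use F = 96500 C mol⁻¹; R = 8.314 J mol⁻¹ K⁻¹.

0.0398 L

Q = I·t = 0.04560 A × 6670.0 s = 304.2 C.
n(e⁻) = Q/F = 304.2 / 96500 = 0.003152 mol.
2 electrons are transferred per H₂ molecule, so n(H₂) = 0.003152 / 2 = 0.001576 mol.
V = nRT/P = (0.001576 × 8.314 × 346) / (114 × 10³ Pa) = 3.98 × 10⁻⁵ m³ = 0.0398 L.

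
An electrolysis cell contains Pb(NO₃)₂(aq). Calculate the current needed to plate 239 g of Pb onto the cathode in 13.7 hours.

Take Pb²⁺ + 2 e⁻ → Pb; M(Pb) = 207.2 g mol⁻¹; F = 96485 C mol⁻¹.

4.51 A

n(Pb) = 239 / 207.2 = 1.153 mol.
n(e⁻) = 2 × 1.153 = 2.307 mol.
Q = n(e⁻)·F = 2.307 × 96485 = 222600 C.
I = Q/t = 222600 / 49320 s = 4.51 A.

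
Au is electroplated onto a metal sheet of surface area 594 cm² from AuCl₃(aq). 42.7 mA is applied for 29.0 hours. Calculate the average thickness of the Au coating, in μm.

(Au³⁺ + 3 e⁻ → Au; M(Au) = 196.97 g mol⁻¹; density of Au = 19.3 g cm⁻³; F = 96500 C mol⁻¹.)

2.65 μm

Q = I·t = 0.04270 × 104400 = 4458 C; n(e⁻) = 0.04620 mol.
n(Au) = n(e⁻)/3 = 0.01540 mol, so m = 0.01540 × 196.97 = 3.033 g.
Volume = m/ρ = 3.033 / 19.3 = 0.1572 cm³.
Thickness = V/A = 0.1572 / 594 = 2.65 × 10⁻⁴ cm = 2.65 μm.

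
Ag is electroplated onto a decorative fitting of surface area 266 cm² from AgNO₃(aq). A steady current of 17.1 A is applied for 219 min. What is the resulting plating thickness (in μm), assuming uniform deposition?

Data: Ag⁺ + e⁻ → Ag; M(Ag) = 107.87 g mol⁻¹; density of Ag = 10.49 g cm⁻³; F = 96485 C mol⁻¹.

Q = I·t = 17.10 × 13140 = 224700 C; n(e⁻) = 2.329 mol.
n(Ag) = n(e⁻)/1 = 2.329 mol, so m = 2.329 × 107.87 = 251.2 g.
Volume = m/ρ = 251.2 / 10.49 = 23.95 cm³.
Thickness = V/A = 23.95 / 266 = 0.0900 cm = 900 μm.

900 μm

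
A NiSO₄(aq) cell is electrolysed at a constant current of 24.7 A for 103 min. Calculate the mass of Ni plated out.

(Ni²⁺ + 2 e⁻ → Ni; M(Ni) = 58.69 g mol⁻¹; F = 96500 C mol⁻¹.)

Q = I·t = 24.70 A × 6180.0 s = 152600 C.
n(e⁻) = Q/F = 152600 / 96500 = 1.582 mol.
Ni²⁺ + 2 e⁻ → Ni, so n(Ni) = n(e⁻)/2 = 0.7909 mol.
m = n·M = 0.7909 × 58.69 = 46.4 g.

46.4 g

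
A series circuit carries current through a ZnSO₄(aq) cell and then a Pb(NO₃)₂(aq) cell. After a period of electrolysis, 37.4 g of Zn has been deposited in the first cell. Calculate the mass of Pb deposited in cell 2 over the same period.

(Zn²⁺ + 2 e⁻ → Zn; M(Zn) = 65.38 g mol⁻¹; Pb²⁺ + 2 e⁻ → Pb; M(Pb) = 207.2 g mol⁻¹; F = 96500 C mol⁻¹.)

n(Zn) = 37.4 / 65.38 = 0.5720 mol.
Since Zn²⁺ + 2 e⁻ → Zn, n(e⁻) passed = 2 × 0.5720 = 1.144 mol.
Cells in series carry the same charge, so the same 1.144 mol of electrons passes through cell 2.
Pb²⁺ + 2 e⁻ → Pb, so n(Pb) = 1.144 / 2 = 0.5720 mol.
m(Pb) = 0.5720 × 207.2 = 119 g.

119 g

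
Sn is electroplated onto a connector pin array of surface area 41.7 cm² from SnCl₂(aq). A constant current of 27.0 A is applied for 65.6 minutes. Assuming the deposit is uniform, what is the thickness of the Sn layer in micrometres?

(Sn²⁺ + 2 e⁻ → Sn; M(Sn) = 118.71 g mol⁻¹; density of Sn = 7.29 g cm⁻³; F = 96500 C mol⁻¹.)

2150 μm

Q = I·t = 27.00 × 3936.0 = 106300 C; n(e⁻) = 1.101 mol.
n(Sn) = n(e⁻)/2 = 0.5506 mol, so m = 0.5506 × 118.71 = 65.37 g.
Volume = m/ρ = 65.37 / 7.29 = 8.966 cm³.
Thickness = V/A = 8.966 / 41.7 = 0.215 cm = 2150 μm.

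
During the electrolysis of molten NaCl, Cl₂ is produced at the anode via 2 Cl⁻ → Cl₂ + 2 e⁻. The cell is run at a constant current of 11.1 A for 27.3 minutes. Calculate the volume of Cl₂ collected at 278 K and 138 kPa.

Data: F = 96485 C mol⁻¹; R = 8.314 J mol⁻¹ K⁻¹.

Q = I·t = 11.10 A × 1638.0 s = 18180 C.
n(e⁻) = Q/F = 18180 / 96485 = 0.1884 mol.
2 electrons are transferred per Cl₂ molecule, so n(Cl₂) = 0.1884 / 2 = 0.09422 mol.
V = nRT/P = (0.09422 × 8.314 × 278) / (138 × 10³ Pa) = 0.00158 m³ = 1.58 L.

1.58 L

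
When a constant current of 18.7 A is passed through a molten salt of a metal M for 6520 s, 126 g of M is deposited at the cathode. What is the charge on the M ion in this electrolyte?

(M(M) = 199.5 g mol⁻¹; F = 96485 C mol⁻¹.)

+2

Q = I·t = 18.70 A × 6520.0 s = 121900 C, so n(e⁻) = 121900/96485 = 1.264 mol.
n(M) deposited = 126 / 199.5 = 0.6316 mol.
Electrons per atom = n(e⁻)/n(M) = 1.264 / 0.6316 = 2.00 ≈ 2, so the ion is M²⁺.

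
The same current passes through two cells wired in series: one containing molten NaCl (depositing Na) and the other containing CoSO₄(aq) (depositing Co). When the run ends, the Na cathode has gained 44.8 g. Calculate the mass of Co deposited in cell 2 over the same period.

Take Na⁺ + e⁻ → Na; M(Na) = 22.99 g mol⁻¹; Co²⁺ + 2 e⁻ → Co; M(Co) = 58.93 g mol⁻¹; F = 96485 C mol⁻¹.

57.4 g

n(Na) = 44.8 / 22.99 = 1.949 mol.
Since Na⁺ + e⁻ → Na, n(e⁻) passed = 1 × 1.949 = 1.949 mol.
Cells in series carry the same charge, so the same 1.949 mol of electrons passes through cell 2.
Co²⁺ + 2 e⁻ → Co, so n(Co) = 1.949 / 2 = 0.9743 mol.
m(Co) = 0.9743 × 58.93 = 57.4 g.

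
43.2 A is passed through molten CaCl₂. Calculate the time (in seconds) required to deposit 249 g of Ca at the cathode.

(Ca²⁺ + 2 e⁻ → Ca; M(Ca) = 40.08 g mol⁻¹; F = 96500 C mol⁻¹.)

n(Ca) = m/M = 249 / 40.08 = 6.213 mol.
Each Ca atom requires 2 electrons, so n(e⁻) = 2 × 6.213 = 12.43 mol.
Q = n(e⁻)·F = 12.43 × 96500 = 1199000 C.
t = Q/I = 1199000 / 43.20 A = 27760 s.

27800 s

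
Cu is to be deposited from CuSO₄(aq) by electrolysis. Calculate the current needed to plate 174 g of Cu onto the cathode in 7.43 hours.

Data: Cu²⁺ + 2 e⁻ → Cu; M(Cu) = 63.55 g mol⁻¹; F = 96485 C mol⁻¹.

n(Cu) = 174 / 63.55 = 2.738 mol.
n(e⁻) = 2 × 2.738 = 5.476 mol.
Q = n(e⁻)·F = 5.476 × 96485 = 528400 C.
I = Q/t = 528400 / 26748 s = 19.8 A.

19.8 A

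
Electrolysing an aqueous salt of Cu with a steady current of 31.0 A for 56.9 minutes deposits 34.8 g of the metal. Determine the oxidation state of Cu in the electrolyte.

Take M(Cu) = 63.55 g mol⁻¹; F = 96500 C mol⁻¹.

Q = I·t = 31.00 A × 3414.0 s = 105800 C, so n(e⁻) = 105800/96500 = 1.097 mol.
n(Cu) deposited = 34.8 / 63.55 = 0.5476 mol.
Electrons per atom = n(e⁻)/n(Cu) = 1.097 / 0.5476 = 2.00 ≈ 2, so the ion is Cu²⁺.

+2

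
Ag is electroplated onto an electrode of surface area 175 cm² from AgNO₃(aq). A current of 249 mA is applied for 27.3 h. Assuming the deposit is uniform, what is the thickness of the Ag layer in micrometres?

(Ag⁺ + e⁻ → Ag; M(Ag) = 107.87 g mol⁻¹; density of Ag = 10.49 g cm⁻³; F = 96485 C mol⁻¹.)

Q = I·t = 0.2490 × 98280 = 24470 C; n(e⁻) = 0.2536 mol.
n(Ag) = n(e⁻)/1 = 0.2536 mol, so m = 0.2536 × 107.87 = 27.36 g.
Volume = m/ρ = 27.36 / 10.49 = 2.608 cm³.
Thickness = V/A = 2.608 / 175 = 0.0149 cm = 149 μm.

149 μm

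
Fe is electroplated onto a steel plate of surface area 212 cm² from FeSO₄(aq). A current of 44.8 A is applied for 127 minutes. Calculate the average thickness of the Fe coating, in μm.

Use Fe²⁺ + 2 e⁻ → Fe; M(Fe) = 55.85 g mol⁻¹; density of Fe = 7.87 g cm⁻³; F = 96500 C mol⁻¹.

Q = I·t = 44.80 × 7620.0 = 341400 C; n(e⁻) = 3.538 mol.
n(Fe) = n(e⁻)/2 = 1.769 mol, so m = 1.769 × 55.85 = 98.79 g.
Volume = m/ρ = 98.79 / 7.87 = 12.55 cm³.
Thickness = V/A = 12.55 / 212 = 0.0592 cm = 592 μm.

592 μm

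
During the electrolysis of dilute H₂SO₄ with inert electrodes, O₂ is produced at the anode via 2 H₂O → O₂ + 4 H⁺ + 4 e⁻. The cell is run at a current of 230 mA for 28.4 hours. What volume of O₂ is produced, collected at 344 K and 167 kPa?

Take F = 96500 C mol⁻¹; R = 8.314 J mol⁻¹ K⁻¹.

Q = I·t = 0.2300 A × 102240 s = 23520 C.
n(e⁻) = Q/F = 23520 / 96500 = 0.2437 mol.
4 electrons are transferred per O₂ molecule, so n(O₂) = 0.2437 / 4 = 0.06092 mol.
V = nRT/P = (0.06092 × 8.314 × 344) / (167 × 10³ Pa) = 0.00104 m³ = 1.04 L.

1.04 L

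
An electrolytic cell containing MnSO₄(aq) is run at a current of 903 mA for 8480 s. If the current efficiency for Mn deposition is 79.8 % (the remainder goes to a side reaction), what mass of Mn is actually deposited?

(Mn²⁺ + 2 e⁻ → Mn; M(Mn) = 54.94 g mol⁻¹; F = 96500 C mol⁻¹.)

1.74 g

Q = I·t = 0.9030 × 8480.0 = 7657 C.
n(e⁻) = 7657/96500 = 0.07935 mol; theoretically n(Mn) = 0.07935/2 = 0.03968 mol, m_theo = 2.180 g.
At 79.8 % efficiency, m_actual = 0.798 × 2.180 = 1.74 g.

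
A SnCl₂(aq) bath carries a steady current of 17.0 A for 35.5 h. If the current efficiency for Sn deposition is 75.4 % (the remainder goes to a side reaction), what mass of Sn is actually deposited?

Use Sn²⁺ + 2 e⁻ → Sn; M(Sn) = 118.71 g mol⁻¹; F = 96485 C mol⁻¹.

1010 g

Q = I·t = 17.00 × 127800 = 2173000 C.
n(e⁻) = 2173000/96485 = 22.52 mol; theoretically n(Sn) = 22.52/2 = 11.26 mol, m_theo = 1337 g.
At 75.4 % efficiency, m_actual = 0.754 × 1337 = 1010 g.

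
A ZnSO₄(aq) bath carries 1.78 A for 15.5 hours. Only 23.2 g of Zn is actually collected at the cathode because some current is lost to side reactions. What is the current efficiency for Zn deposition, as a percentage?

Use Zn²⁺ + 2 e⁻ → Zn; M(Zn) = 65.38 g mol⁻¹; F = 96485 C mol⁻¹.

Q = I·t = 1.780 × 55800 = 99320 C; n(e⁻) = 99320/96485 = 1.029 mol.
Theoretical n(Zn) = n(e⁻)/2 = 0.5147 mol, i.e. m_theo = 0.5147 × 65.38 = 33.65 g.
Efficiency = m_actual / m_theo = 23.2 / 33.65 = 68.9 %.

68.9 %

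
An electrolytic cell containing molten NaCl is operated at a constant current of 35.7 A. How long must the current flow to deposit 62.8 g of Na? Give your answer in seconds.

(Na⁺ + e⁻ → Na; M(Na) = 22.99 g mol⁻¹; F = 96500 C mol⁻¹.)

n(Na) = m/M = 62.8 / 22.99 = 2.732 mol.
Each Na atom requires 1 electron, so n(e⁻) = 1 × 2.732 = 2.732 mol.
Q = n(e⁻)·F = 2.732 × 96500 = 263600 C.
t = Q/I = 263600 / 35.70 A = 7384 s.

7380 s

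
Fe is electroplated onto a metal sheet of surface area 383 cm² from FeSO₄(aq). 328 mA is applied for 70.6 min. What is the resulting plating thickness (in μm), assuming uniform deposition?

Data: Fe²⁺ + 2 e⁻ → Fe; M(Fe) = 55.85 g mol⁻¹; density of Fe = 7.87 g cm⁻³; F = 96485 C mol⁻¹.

1.33 μm

Q = I·t = 0.3280 × 4236.0 = 1389 C; n(e⁻) = 0.01440 mol.
n(Fe) = n(e⁻)/2 = 0.007200 mol, so m = 0.007200 × 55.85 = 0.4021 g.
Volume = m/ρ = 0.4021 / 7.87 = 0.05110 cm³.
Thickness = V/A = 0.05110 / 383 = 1.33 × 10⁻⁴ cm = 1.33 μm.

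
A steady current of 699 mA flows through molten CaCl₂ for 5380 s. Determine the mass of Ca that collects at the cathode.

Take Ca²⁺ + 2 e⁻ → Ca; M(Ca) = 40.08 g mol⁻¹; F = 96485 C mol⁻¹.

Q = I·t = 0.6990 A × 5380.0 s = 3761 C.
n(e⁻) = Q/F = 3761 / 96485 = 0.03898 mol.
Ca²⁺ + 2 e⁻ → Ca, so n(Ca) = n(e⁻)/2 = 0.01949 mol.
m = n·M = 0.01949 × 40.08 = 0.781 g.

0.781 g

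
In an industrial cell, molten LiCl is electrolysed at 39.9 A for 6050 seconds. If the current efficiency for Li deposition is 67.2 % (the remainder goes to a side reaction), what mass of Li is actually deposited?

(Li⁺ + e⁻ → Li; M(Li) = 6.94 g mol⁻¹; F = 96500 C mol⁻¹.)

Q = I·t = 39.90 × 6050.0 = 241400 C.
n(e⁻) = 241400/96500 = 2.502 mol; theoretically n(Li) = 2.502/1 = 2.502 mol, m_theo = 17.36 g.
At 67.2 % efficiency, m_actual = 0.672 × 17.36 = 11.7 g.

11.7 g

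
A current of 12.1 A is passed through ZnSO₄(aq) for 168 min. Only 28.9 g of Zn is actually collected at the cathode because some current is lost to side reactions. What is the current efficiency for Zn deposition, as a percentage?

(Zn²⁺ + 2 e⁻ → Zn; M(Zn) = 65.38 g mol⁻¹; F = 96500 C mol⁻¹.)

Q = I·t = 12.10 × 10080 = 122000 C; n(e⁻) = 122000/96500 = 1.264 mol.
Theoretical n(Zn) = n(e⁻)/2 = 0.6320 mol, i.e. m_theo = 0.6320 × 65.38 = 41.32 g.
Efficiency = m_actual / m_theo = 28.9 / 41.32 = 69.9 %.

69.9 %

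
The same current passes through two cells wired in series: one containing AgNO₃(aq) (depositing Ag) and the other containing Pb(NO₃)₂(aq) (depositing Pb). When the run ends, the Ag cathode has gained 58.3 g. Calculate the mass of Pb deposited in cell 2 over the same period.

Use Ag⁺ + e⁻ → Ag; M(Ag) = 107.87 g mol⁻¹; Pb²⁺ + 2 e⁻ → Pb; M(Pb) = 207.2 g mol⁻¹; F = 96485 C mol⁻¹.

56.0 g

n(Ag) = 58.3 / 107.87 = 0.5405 mol.
Since Ag⁺ + e⁻ → Ag, n(e⁻) passed = 1 × 0.5405 = 0.5405 mol.
Cells in series carry the same charge, so the same 0.5405 mol of electrons passes through cell 2.
Pb²⁺ + 2 e⁻ → Pb, so n(Pb) = 0.5405 / 2 = 0.2702 mol.
m(Pb) = 0.2702 × 207.2 = 56.0 g.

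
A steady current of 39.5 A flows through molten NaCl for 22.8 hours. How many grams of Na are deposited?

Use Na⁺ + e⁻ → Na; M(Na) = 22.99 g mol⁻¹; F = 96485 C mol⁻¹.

Q = I·t = 39.50 A × 82080 s = 3242000 C.
n(e⁻) = Q/F = 3242000 / 96485 = 33.60 mol.
Na⁺ + e⁻ → Na, so n(Na) = n(e⁻)/1 = 33.60 mol.
m = n·M = 33.60 × 22.99 = 773 g.

773 g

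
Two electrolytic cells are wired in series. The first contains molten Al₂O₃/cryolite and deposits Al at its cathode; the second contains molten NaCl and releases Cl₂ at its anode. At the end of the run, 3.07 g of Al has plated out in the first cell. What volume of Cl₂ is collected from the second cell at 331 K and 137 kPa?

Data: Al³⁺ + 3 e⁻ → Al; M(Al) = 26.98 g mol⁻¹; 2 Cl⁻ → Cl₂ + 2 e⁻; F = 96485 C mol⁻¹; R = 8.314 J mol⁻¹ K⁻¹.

n(Al) = 3.07 / 26.98 = 0.1138 mol, so n(e⁻) = 3 × 0.1138 = 0.3414 mol.
The cells are in series, so the same 0.3414 mol of electrons passes through the second cell.
2 Cl⁻ → Cl₂ + 2 e⁻ — 2 mol e⁻ per mol Cl₂, so n(Cl₂) = 0.3414/2 = 0.1707 mol.
V = nRT/P = (0.1707 × 8.314 × 331) / (137 × 10³) = 0.00343 m³ = 3.43 L.

3.43 L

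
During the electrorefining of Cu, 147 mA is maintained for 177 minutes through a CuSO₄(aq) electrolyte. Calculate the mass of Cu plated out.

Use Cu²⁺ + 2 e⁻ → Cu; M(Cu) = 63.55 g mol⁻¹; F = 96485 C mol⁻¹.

0.514 g

Q = I·t = 0.1470 A × 10620 s = 1561 C.
n(e⁻) = Q/F = 1561 / 96485 = 0.01618 mol.
Cu²⁺ + 2 e⁻ → Cu, so n(Cu) = n(e⁻)/2 = 0.008090 mol.
m = n·M = 0.008090 × 63.55 = 0.514 g.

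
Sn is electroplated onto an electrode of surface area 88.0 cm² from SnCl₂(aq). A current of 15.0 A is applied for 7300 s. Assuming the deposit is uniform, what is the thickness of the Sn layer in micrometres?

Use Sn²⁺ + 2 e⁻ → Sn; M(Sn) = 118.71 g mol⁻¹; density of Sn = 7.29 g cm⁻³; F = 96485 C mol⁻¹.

Q = I·t = 15.00 × 7300.0 = 109500 C; n(e⁻) = 1.135 mol.
n(Sn) = n(e⁻)/2 = 0.5674 mol, so m = 0.5674 × 118.71 = 67.36 g.
Volume = m/ρ = 67.36 / 7.29 = 9.240 cm³.
Thickness = V/A = 9.240 / 88.0 = 0.105 cm = 1050 μm.

1050 μm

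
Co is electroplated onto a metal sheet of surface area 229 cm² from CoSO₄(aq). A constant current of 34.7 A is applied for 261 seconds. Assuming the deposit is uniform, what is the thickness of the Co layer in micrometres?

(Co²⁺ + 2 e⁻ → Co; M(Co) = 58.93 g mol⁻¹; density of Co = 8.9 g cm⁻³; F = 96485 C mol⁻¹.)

13.6 μm

Q = I·t = 34.70 × 261.00 = 9057 C; n(e⁻) = 0.09387 mol.
n(Co) = n(e⁻)/2 = 0.04693 mol, so m = 0.04693 × 58.93 = 2.766 g.
Volume = m/ρ = 2.766 / 8.9 = 0.3108 cm³.
Thickness = V/A = 0.3108 / 229 = 0.00136 cm = 13.6 μm.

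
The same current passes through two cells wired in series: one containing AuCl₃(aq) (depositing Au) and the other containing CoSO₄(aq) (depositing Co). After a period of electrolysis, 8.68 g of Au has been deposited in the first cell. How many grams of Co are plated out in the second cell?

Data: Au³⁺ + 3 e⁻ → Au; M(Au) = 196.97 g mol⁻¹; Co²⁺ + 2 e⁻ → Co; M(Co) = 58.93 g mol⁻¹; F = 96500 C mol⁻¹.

3.90 g

n(Au) = 8.68 / 196.97 = 0.04407 mol.
Since Au³⁺ + 3 e⁻ → Au, n(e⁻) passed = 3 × 0.04407 = 0.1322 mol.
Cells in series carry the same charge, so the same 0.1322 mol of electrons passes through cell 2.
Co²⁺ + 2 e⁻ → Co, so n(Co) = 0.1322 / 2 = 0.06610 mol.
m(Co) = 0.06610 × 58.93 = 3.90 g.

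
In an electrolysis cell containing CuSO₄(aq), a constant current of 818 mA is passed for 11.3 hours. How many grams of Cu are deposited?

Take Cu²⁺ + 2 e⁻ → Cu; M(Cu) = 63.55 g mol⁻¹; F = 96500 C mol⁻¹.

11.0 g

Q = I·t = 0.8180 A × 40680 s = 33280 C.
n(e⁻) = Q/F = 33280 / 96500 = 0.3448 mol.
Cu²⁺ + 2 e⁻ → Cu, so n(Cu) = n(e⁻)/2 = 0.1724 mol.
m = n·M = 0.1724 × 63.55 = 11.0 g.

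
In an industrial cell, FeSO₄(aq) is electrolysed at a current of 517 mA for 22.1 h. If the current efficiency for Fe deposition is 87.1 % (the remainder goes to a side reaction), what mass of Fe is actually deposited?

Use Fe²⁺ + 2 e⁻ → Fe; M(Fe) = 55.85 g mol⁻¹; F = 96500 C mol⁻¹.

10.4 g

Q = I·t = 0.5170 × 79560 = 41130 C.
n(e⁻) = 41130/96500 = 0.4262 mol; theoretically n(Fe) = 0.4262/2 = 0.2131 mol, m_theo = 11.90 g.
At 87.1 % efficiency, m_actual = 0.871 × 11.90 = 10.4 g.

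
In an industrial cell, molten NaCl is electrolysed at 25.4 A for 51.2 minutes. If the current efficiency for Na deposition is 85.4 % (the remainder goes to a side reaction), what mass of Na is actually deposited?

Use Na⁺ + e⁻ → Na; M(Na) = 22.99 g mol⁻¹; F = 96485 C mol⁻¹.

15.9 g

Q = I·t = 25.40 × 3072.0 = 78030 C.
n(e⁻) = 78030/96485 = 0.8087 mol; theoretically n(Na) = 0.8087/1 = 0.8087 mol, m_theo = 18.59 g.
At 85.4 % efficiency, m_actual = 0.854 × 18.59 = 15.9 g.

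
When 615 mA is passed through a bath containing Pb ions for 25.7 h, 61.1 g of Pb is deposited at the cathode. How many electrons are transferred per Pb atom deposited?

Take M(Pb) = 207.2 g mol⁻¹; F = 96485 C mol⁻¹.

Q = I·t = 0.6150 A × 92520 s = 56900 C, so n(e⁻) = 56900/96485 = 0.5897 mol.
n(Pb) deposited = 61.1 / 207.2 = 0.2949 mol.
Electrons per atom = n(e⁻)/n(Pb) = 0.5897 / 0.2949 = 2.00 ≈ 2, so the ion is Pb²⁺.

2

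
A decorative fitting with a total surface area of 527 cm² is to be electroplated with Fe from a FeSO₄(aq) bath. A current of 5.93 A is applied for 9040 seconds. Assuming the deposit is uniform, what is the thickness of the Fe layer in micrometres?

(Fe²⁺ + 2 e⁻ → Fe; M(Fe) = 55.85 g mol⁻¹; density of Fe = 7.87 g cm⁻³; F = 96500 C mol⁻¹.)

37.4 μm

Q = I·t = 5.930 × 9040.0 = 53610 C; n(e⁻) = 0.5555 mol.
n(Fe) = n(e⁻)/2 = 0.2778 mol, so m = 0.2778 × 55.85 = 15.51 g.
Volume = m/ρ = 15.51 / 7.87 = 1.971 cm³.
Thickness = V/A = 1.971 / 527 = 0.00374 cm = 37.4 μm.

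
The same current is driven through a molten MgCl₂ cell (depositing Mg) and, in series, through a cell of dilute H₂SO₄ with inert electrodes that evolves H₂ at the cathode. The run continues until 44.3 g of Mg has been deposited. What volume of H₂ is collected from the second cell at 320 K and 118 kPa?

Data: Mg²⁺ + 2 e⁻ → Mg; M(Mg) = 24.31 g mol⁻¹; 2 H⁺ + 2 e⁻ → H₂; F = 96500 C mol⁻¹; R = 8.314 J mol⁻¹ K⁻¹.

41.1 L

n(Mg) = 44.3 / 24.31 = 1.822 mol, so n(e⁻) = 2 × 1.822 = 3.645 mol.
The cells are in series, so the same 3.645 mol of electrons passes through the second cell.
2 H⁺ + 2 e⁻ → H₂ — 2 mol e⁻ per mol H₂, so n(H₂) = 3.645/2 = 1.822 mol.
V = nRT/P = (1.822 × 8.314 × 320) / (118 × 10³) = 0.0411 m³ = 41.1 L.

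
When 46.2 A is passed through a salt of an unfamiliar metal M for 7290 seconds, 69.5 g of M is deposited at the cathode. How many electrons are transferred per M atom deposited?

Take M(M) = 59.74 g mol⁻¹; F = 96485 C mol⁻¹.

3

Q = I·t = 46.20 A × 7290.0 s = 336800 C, so n(e⁻) = 336800/96485 = 3.491 mol.
n(M) deposited = 69.5 / 59.74 = 1.163 mol.
Electrons per atom = n(e⁻)/n(M) = 3.491 / 1.163 = 3.00 ≈ 3, so the ion is M³⁺.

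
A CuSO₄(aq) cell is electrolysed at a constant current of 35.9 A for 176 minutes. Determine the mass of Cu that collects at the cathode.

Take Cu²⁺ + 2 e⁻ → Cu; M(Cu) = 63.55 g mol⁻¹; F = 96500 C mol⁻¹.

Q = I·t = 35.90 A × 10560 s = 379100 C.
n(e⁻) = Q/F = 379100 / 96500 = 3.929 mol.
Cu²⁺ + 2 e⁻ → Cu, so n(Cu) = n(e⁻)/2 = 1.964 mol.
m = n·M = 1.964 × 63.55 = 125 g.

125 g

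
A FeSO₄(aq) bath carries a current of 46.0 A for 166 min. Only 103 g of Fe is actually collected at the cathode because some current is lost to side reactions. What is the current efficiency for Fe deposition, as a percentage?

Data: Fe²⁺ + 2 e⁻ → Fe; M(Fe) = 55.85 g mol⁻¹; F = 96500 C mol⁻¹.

Q = I·t = 46.00 × 9960.0 = 458200 C; n(e⁻) = 458200/96500 = 4.748 mol.
Theoretical n(Fe) = n(e⁻)/2 = 2.374 mol, i.e. m_theo = 2.374 × 55.85 = 132.6 g.
Efficiency = m_actual / m_theo = 103 / 132.6 = 77.7 %.

77.7 %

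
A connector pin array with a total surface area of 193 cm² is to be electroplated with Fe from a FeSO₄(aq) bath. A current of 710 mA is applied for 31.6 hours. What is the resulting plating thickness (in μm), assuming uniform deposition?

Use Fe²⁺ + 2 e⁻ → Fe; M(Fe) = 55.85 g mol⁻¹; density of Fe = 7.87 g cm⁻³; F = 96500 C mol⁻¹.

154 μm

Q = I·t = 0.7100 × 113760 = 80770 C; n(e⁻) = 0.8370 mol.
n(Fe) = n(e⁻)/2 = 0.4185 mol, so m = 0.4185 × 55.85 = 23.37 g.
Volume = m/ρ = 23.37 / 7.87 = 2.970 cm³.
Thickness = V/A = 2.970 / 193 = 0.0154 cm = 154 μm.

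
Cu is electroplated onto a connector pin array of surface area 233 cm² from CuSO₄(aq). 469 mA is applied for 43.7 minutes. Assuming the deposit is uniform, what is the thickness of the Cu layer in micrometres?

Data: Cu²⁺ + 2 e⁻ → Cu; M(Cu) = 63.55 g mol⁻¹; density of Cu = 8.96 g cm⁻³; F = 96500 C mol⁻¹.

Q = I·t = 0.4690 × 2622.0 = 1230 C; n(e⁻) = 0.01274 mol.
n(Cu) = n(e⁻)/2 = 0.006372 mol, so m = 0.006372 × 63.55 = 0.4049 g.
Volume = m/ρ = 0.4049 / 8.96 = 0.04519 cm³.
Thickness = V/A = 0.04519 / 233 = 1.94 × 10⁻⁴ cm = 1.94 μm.

1.94 μm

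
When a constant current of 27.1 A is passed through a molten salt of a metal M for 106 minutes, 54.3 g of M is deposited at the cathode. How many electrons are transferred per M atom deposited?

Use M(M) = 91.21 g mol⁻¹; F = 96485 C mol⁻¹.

Q = I·t = 27.10 A × 6360.0 s = 172400 C, so n(e⁻) = 172400/96485 = 1.786 mol.
n(M) deposited = 54.3 / 91.21 = 0.5953 mol.
Electrons per atom = n(e⁻)/n(M) = 1.786 / 0.5953 = 3.00 ≈ 3, so the ion is M³⁺.

3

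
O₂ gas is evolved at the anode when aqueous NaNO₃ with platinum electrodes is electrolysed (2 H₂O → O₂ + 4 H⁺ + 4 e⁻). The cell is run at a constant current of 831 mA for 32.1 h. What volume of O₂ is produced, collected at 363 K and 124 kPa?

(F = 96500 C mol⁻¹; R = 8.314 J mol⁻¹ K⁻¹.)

6.06 L

Q = I·t = 0.8310 A × 115560 s = 96030 C.
n(e⁻) = Q/F = 96030 / 96500 = 0.9951 mol.
4 electrons are transferred per O₂ molecule, so n(O₂) = 0.9951 / 4 = 0.2488 mol.
V = nRT/P = (0.2488 × 8.314 × 363) / (124 × 10³ Pa) = 0.00606 m³ = 6.06 L.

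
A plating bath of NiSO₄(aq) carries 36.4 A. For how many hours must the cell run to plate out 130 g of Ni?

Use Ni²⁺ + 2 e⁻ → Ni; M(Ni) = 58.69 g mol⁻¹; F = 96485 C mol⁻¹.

3.26 h

n(Ni) = m/M = 130 / 58.69 = 2.215 mol.
Each Ni atom requires 2 electrons, so n(e⁻) = 2 × 2.215 = 4.430 mol.
Q = n(e⁻)·F = 4.430 × 96485 = 427400 C.
t = Q/I = 427400 / 36.40 A = 11740 s = 3.26 h.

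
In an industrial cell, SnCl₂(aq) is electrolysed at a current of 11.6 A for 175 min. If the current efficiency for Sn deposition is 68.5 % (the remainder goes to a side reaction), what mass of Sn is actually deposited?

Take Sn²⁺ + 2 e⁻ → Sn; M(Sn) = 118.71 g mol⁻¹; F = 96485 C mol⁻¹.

Q = I·t = 11.60 × 10500 = 121800 C.
n(e⁻) = 121800/96485 = 1.262 mol; theoretically n(Sn) = 1.262/2 = 0.6312 mol, m_theo = 74.93 g.
At 68.5 % efficiency, m_actual = 0.685 × 74.93 = 51.3 g.

51.3 g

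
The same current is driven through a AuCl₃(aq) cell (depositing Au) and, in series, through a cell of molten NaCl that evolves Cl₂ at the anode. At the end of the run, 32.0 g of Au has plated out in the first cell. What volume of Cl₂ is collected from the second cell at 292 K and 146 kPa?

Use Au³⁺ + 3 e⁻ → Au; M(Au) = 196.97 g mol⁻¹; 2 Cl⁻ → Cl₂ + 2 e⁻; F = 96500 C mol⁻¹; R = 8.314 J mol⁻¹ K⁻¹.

n(Au) = 32.0 / 196.97 = 0.1625 mol, so n(e⁻) = 3 × 0.1625 = 0.4874 mol.
The cells are in series, so the same 0.4874 mol of electrons passes through the second cell.
2 Cl⁻ → Cl₂ + 2 e⁻ — 2 mol e⁻ per mol Cl₂, so n(Cl₂) = 0.4874/2 = 0.2437 mol.
V = nRT/P = (0.2437 × 8.314 × 292) / (146 × 10³) = 0.00405 m³ = 4.05 L.

4.05 L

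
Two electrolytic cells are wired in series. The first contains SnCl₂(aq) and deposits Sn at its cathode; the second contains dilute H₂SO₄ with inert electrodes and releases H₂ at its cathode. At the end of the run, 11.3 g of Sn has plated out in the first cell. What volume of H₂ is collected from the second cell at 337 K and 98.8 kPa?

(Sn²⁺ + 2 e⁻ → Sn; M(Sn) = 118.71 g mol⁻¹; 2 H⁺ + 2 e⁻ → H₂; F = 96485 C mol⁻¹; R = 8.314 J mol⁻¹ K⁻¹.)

2.70 L

n(Sn) = 11.3 / 118.71 = 0.09519 mol, so n(e⁻) = 2 × 0.09519 = 0.1904 mol.
The cells are in series, so the same 0.1904 mol of electrons passes through the second cell.
2 H⁺ + 2 e⁻ → H₂ — 2 mol e⁻ per mol H₂, so n(H₂) = 0.1904/2 = 0.09519 mol.
V = nRT/P = (0.09519 × 8.314 × 337) / (98.8 × 10³) = 0.00270 m³ = 2.70 L.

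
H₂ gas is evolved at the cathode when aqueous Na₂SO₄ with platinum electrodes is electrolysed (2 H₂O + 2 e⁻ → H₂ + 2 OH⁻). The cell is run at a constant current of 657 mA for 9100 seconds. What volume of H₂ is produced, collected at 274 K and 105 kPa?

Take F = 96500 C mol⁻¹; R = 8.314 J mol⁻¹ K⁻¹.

0.672 L

Q = I·t = 0.6570 A × 9100.0 s = 5979 C.
n(e⁻) = Q/F = 5979 / 96500 = 0.06196 mol.
2 electrons are transferred per H₂ molecule, so n(H₂) = 0.06196 / 2 = 0.03098 mol.
V = nRT/P = (0.03098 × 8.314 × 274) / (105 × 10³ Pa) = 6.72 × 10⁻⁴ m³ = 0.672 L.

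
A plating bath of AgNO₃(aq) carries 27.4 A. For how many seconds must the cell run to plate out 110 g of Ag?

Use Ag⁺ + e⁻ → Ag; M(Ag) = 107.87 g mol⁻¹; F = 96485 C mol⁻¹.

n(Ag) = m/M = 110 / 107.87 = 1.020 mol.
Each Ag atom requires 1 electron, so n(e⁻) = 1 × 1.020 = 1.020 mol.
Q = n(e⁻)·F = 1.020 × 96485 = 98390 C.
t = Q/I = 98390 / 27.40 A = 3591 s.

3590 s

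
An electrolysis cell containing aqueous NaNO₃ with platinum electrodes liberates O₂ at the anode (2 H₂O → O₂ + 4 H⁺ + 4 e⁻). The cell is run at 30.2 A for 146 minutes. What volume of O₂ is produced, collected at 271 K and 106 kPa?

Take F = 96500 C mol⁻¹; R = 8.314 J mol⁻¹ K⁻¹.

Q = I·t = 30.20 A × 8760.0 s = 264600 C.
n(e⁻) = Q/F = 264600 / 96500 = 2.741 mol.
4 electrons are transferred per O₂ molecule, so n(O₂) = 2.741 / 4 = 0.6854 mol.
V = nRT/P = (0.6854 × 8.314 × 271) / (106 × 10³ Pa) = 0.0146 m³ = 14.6 L.

14.6 L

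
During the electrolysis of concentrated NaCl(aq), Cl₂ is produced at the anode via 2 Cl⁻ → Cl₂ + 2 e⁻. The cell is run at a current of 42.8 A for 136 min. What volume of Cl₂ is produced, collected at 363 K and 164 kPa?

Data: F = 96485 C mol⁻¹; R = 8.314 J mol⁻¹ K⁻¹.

Q = I·t = 42.80 A × 8160.0 s = 349200 C.
n(e⁻) = Q/F = 349200 / 96485 = 3.620 mol.
2 electrons are transferred per Cl₂ molecule, so n(Cl₂) = 3.620 / 2 = 1.810 mol.
V = nRT/P = (1.810 × 8.314 × 363) / (164 × 10³ Pa) = 0.0333 m³ = 33.3 L.

33.3 L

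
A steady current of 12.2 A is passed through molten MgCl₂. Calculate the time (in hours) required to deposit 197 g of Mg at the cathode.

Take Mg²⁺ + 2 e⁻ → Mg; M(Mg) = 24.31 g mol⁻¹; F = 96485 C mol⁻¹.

n(Mg) = m/M = 197 / 24.31 = 8.104 mol.
Each Mg atom requires 2 electrons, so n(e⁻) = 2 × 8.104 = 16.21 mol.
Q = n(e⁻)·F = 16.21 × 96485 = 1564000 C.
t = Q/I = 1564000 / 12.20 A = 128200 s = 35.6 h.

35.6 h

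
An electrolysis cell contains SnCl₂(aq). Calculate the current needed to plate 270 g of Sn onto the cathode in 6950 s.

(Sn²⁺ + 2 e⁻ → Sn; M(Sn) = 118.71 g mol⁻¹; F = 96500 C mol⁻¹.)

63.2 A

n(Sn) = 270 / 118.71 = 2.274 mol.
n(e⁻) = 2 × 2.274 = 4.549 mol.
Q = n(e⁻)·F = 4.549 × 96500 = 439000 C.
I = Q/t = 439000 / 6950.0 s = 63.2 A.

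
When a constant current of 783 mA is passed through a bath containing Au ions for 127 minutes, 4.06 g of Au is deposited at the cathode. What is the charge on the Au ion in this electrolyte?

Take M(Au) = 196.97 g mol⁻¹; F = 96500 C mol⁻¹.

Q = I·t = 0.7830 A × 7620.0 s = 5966 C, so n(e⁻) = 5966/96500 = 0.06183 mol.
n(Au) deposited = 4.06 / 196.97 = 0.02061 mol.
Electrons per atom = n(e⁻)/n(Au) = 0.06183 / 0.02061 = 3.00 ≈ 3, so the ion is Au³⁺.

+3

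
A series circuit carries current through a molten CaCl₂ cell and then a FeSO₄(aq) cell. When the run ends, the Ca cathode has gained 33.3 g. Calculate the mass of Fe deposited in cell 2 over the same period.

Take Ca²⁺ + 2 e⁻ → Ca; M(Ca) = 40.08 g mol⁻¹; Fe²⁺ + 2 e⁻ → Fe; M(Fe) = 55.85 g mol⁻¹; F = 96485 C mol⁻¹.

46.4 g

n(Ca) = 33.3 / 40.08 = 0.8308 mol.
Since Ca²⁺ + 2 e⁻ → Ca, n(e⁻) passed = 2 × 0.8308 = 1.662 mol.
Cells in series carry the same charge, so the same 1.662 mol of electrons passes through cell 2.
Fe²⁺ + 2 e⁻ → Fe, so n(Fe) = 1.662 / 2 = 0.8308 mol.
m(Fe) = 0.8308 × 55.85 = 46.4 g.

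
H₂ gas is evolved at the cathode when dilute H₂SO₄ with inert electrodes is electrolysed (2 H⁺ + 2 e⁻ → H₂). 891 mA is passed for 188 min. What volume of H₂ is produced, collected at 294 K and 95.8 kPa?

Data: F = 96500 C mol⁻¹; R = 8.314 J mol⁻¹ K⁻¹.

Q = I·t = 0.8910 A × 11280 s = 10050 C.
n(e⁻) = Q/F = 10050 / 96500 = 0.1042 mol.
2 electrons are transferred per H₂ molecule, so n(H₂) = 0.1042 / 2 = 0.05208 mol.
V = nRT/P = (0.05208 × 8.314 × 294) / (95.8 × 10³ Pa) = 0.00133 m³ = 1.33 L.

1.33 L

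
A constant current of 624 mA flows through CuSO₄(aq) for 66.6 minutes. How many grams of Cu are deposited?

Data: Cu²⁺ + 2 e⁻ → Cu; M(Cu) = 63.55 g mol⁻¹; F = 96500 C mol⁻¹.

Q = I·t = 0.6240 A × 3996.0 s = 2494 C.
n(e⁻) = Q/F = 2494 / 96500 = 0.02584 mol.
Cu²⁺ + 2 e⁻ → Cu, so n(Cu) = n(e⁻)/2 = 0.01292 mol.
m = n·M = 0.01292 × 63.55 = 0.821 g.

0.821 g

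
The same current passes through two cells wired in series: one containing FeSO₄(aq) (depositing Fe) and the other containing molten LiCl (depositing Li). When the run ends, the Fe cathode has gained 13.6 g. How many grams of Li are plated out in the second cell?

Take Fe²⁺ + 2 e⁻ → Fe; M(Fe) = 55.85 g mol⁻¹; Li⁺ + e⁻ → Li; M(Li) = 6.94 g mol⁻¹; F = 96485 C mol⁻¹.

3.38 g

n(Fe) = 13.6 / 55.85 = 0.2435 mol.
Since Fe²⁺ + 2 e⁻ → Fe, n(e⁻) passed = 2 × 0.2435 = 0.4870 mol.
Cells in series carry the same charge, so the same 0.4870 mol of electrons passes through cell 2.
Li⁺ + e⁻ → Li, so n(Li) = 0.4870 / 1 = 0.4870 mol.
m(Li) = 0.4870 × 6.94 = 3.38 g.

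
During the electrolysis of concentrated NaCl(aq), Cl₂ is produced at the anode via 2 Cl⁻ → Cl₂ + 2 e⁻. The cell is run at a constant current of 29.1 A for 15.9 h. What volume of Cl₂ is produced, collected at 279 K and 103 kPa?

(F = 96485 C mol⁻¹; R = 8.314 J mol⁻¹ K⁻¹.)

Q = I·t = 29.10 A × 57240 s = 1666000 C.
n(e⁻) = Q/F = 1666000 / 96485 = 17.26 mol.
2 electrons are transferred per Cl₂ molecule, so n(Cl₂) = 17.26 / 2 = 8.632 mol.
V = nRT/P = (8.632 × 8.314 × 279) / (103 × 10³ Pa) = 0.194 m³ = 194 L.

194 L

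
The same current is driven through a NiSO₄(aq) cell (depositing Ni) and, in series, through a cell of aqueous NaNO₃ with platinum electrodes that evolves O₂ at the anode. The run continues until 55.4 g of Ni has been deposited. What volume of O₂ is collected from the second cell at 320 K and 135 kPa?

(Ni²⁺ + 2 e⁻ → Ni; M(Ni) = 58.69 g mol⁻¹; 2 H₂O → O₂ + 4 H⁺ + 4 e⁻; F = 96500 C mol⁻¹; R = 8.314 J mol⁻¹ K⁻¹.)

9.30 L

n(Ni) = 55.4 / 58.69 = 0.9439 mol, so n(e⁻) = 2 × 0.9439 = 1.888 mol.
The cells are in series, so the same 1.888 mol of electrons passes through the second cell.
2 H₂O → O₂ + 4 H⁺ + 4 e⁻ — 4 mol e⁻ per mol O₂, so n(O₂) = 1.888/4 = 0.4720 mol.
V = nRT/P = (0.4720 × 8.314 × 320) / (135 × 10³) = 0.00930 m³ = 9.30 L.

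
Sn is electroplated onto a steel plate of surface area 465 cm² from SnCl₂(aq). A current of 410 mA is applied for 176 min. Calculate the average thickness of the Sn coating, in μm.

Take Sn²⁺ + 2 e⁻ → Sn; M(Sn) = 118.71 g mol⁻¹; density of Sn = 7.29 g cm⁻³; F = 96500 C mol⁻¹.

7.86 μm

Q = I·t = 0.4100 × 10560 = 4330 C; n(e⁻) = 0.04487 mol.
n(Sn) = n(e⁻)/2 = 0.02243 mol, so m = 0.02243 × 118.71 = 2.663 g.
Volume = m/ρ = 2.663 / 7.29 = 0.3653 cm³.
Thickness = V/A = 0.3653 / 465 = 7.86 × 10⁻⁴ cm = 7.86 μm.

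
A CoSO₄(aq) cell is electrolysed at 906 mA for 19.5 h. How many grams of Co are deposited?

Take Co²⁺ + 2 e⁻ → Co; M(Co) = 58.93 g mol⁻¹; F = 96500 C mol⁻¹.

19.4 g

Q = I·t = 0.9060 A × 70200 s = 63600 C.
n(e⁻) = Q/F = 63600 / 96500 = 0.6591 mol.
Co²⁺ + 2 e⁻ → Co, so n(Co) = n(e⁻)/2 = 0.3295 mol.
m = n·M = 0.3295 × 58.93 = 19.4 g.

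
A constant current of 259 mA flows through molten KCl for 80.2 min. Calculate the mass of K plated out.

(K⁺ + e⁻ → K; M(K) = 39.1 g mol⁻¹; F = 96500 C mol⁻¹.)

Q = I·t = 0.2590 A × 4812.0 s = 1246 C.
n(e⁻) = Q/F = 1246 / 96500 = 0.01292 mol.
K⁺ + e⁻ → K, so n(K) = n(e⁻)/1 = 0.01292 mol.
m = n·M = 0.01292 × 39.1 = 0.505 g.

0.505 g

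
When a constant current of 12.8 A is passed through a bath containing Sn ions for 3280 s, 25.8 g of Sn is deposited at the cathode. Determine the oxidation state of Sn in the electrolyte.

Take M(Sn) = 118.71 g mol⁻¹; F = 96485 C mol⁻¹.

Q = I·t = 12.80 A × 3280.0 s = 41980 C, so n(e⁻) = 41980/96485 = 0.4351 mol.
n(Sn) deposited = 25.8 / 118.71 = 0.2173 mol.
Electrons per atom = n(e⁻)/n(Sn) = 0.4351 / 0.2173 = 2.00 ≈ 2, so the ion is Sn²⁺.

+2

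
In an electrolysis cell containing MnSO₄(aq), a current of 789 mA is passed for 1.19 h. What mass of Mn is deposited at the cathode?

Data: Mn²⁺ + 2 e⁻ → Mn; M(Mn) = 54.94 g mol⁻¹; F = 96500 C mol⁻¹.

0.962 g

Q = I·t = 0.7890 A × 4284.0 s = 3380 C.
n(e⁻) = Q/F = 3380 / 96500 = 0.03503 mol.
Mn²⁺ + 2 e⁻ → Mn, so n(Mn) = n(e⁻)/2 = 0.01751 mol.
m = n·M = 0.01751 × 54.94 = 0.962 g.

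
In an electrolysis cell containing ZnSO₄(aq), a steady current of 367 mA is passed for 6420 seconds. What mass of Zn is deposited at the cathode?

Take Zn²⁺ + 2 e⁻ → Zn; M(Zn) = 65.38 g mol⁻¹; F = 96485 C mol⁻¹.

0.798 g

Q = I·t = 0.3670 A × 6420.0 s = 2356 C.
n(e⁻) = Q/F = 2356 / 96485 = 0.02442 mol.
Zn²⁺ + 2 e⁻ → Zn, so n(Zn) = n(e⁻)/2 = 0.01221 mol.
m = n·M = 0.01221 × 65.38 = 0.798 g.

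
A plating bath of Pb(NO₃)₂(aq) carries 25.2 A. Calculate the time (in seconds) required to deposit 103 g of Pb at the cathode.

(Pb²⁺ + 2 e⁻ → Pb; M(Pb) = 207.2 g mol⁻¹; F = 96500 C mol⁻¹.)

3810 s

n(Pb) = m/M = 103 / 207.2 = 0.4971 mol.
Each Pb atom requires 2 electrons, so n(e⁻) = 2 × 0.4971 = 0.9942 mol.
Q = n(e⁻)·F = 0.9942 × 96500 = 95940 C.
t = Q/I = 95940 / 25.20 A = 3807 s.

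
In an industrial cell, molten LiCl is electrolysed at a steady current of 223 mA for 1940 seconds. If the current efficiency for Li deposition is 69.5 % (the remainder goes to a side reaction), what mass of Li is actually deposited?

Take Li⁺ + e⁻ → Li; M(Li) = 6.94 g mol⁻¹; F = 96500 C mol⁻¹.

0.0216 g

Q = I·t = 0.2230 × 1940.0 = 432.6 C.
n(e⁻) = 432.6/96500 = 0.004483 mol; theoretically n(Li) = 0.004483/1 = 0.004483 mol, m_theo = 0.03111 g.
At 69.5 % efficiency, m_actual = 0.695 × 0.03111 = 0.0216 g.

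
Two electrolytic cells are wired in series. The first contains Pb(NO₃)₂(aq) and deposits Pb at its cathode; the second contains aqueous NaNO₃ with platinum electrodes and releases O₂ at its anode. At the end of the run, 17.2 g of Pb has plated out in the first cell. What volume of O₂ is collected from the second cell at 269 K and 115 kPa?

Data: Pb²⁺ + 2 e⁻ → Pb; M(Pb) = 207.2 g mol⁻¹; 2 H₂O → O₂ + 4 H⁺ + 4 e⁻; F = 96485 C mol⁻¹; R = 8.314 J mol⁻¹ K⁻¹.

n(Pb) = 17.2 / 207.2 = 0.08301 mol, so n(e⁻) = 2 × 0.08301 = 0.1660 mol.
The cells are in series, so the same 0.1660 mol of electrons passes through the second cell.
2 H₂O → O₂ + 4 H⁺ + 4 e⁻ — 4 mol e⁻ per mol O₂, so n(O₂) = 0.1660/4 = 0.04151 mol.
V = nRT/P = (0.04151 × 8.314 × 269) / (115 × 10³) = 8.07 × 10⁻⁴ m³ = 0.807 L.

0.807 L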